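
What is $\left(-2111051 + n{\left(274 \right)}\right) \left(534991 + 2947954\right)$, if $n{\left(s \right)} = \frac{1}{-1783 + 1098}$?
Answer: $- \frac{1007316410648304}{137} \approx -7.3527 \cdot 10^{12}$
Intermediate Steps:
$n{\left(s \right)} = - \frac{1}{685}$ ($n{\left(s \right)} = \frac{1}{-685} = - \frac{1}{685}$)
$\left(-2111051 + n{\left(274 \right)}\right) \left(534991 + 2947954\right) = \left(-2111051 - \frac{1}{685}\right) \left(534991 + 2947954\right) = \left(- \frac{1446069936}{685}\right) 3482945 = - \frac{1007316410648304}{137}$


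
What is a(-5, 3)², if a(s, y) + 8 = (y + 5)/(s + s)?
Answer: 1936/25 ≈ 77.440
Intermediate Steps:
a(s, y) = -8 + (5 + y)/(2*s) (a(s, y) = -8 + (y + 5)/(s + s) = -8 + (5 + y)/((2*s)) = -8 + (5 + y)*(1/(2*s)) = -8 + (5 + y)/(2*s))
a(-5, 3)² = ((½)*(5 + 3 - 16*(-5))/(-5))² = ((½)*(-⅕)*(5 + 3 + 80))² = ((½)*(-⅕)*88)² = (-44/5)² = 1936/25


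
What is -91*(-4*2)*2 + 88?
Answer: 1544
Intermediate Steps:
-91*(-4*2)*2 + 88 = -(-728)*2 + 88 = -91*(-16) + 88 = 1456 + 88 = 1544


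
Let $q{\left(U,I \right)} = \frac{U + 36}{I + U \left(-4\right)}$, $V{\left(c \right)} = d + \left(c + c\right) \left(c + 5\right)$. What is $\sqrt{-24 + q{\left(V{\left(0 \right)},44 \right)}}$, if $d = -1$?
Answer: $\frac{i \sqrt{3351}}{12} \approx 4.824 i$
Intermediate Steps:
$V{\left(c \right)} = -1 + 2 c \left(5 + c\right)$ ($V{\left(c \right)} = -1 + \left(c + c\right) \left(c + 5\right) = -1 + 2 c \left(5 + c\right)$)
$q{\left(U,I \right)} = \frac{36 + U}{I - 4 U}$
$\sqrt{-24 + q{\left(V{\left(0 \right)},44 \right)}} = \sqrt{-24 + \frac{36 + \left(-1 + 2 \cdot 0^{2} + 10 \cdot 0\right)}{44 - 4 \left(-1 + 2 \cdot 0^{2} + 10 \cdot 0\right)}} = \sqrt{-24 + \frac{36 + \left(-1 + 2 \cdot 0 + 0\right)}{44 - 4 \left(-1 + 2 \cdot 0 + 0\right)}} = \sqrt{-24 + \frac{36 + \left(-1 + 0 + 0\right)}{44 - 4 \left(-1 + 0 + 0\right)}} = \sqrt{-24 + \frac{36 - 1}{44 - -4}} = \sqrt{-24 + \frac{1}{44 + 4} \cdot 35} = \sqrt{-24 + \frac{1}{48} \cdot 35} = \sqrt{-24 + \frac{35}{48}} = \sqrt{- \frac{1117}{48}} = \frac{i \sqrt{3351}}{12}$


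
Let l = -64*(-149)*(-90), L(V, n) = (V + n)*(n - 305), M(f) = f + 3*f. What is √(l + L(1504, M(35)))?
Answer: 30*I*√1255 ≈ 1062.8*I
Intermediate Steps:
M(f) = 4*f
L(V, n) = (-305 + n)*(V + n) (L(V, n) = (V + n)*(-305 + n) = (-305 + n)*(V + n))
l = -858240 (l = 9536*(-90) = -858240)
√(l + L(1504, M(35))) = √(-858240 + ((4*35)² - 305*1504 - 1220*35 + 1504*(4*35))) = √(-858240 + (140² - 458720 - 305*140 + 1504*140)) = √(-858240 + (19600 - 458720 - 42700 + 210560)) = √(-858240 - 271260) = √(-1129500) = 30*I*√1255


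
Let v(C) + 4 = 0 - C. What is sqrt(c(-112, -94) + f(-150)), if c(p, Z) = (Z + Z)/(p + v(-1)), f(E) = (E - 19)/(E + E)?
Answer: sqrt(1046523)/690 ≈ 1.4826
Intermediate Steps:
v(C) = -4 - C (v(C) = -4 + (0 - C) = -4 - C)
f(E) = (-19 + E)/(2*E) (f(E) = (-19 + E)/((2*E)) = (-19 + E)*(1/(2*E)) = (-19 + E)/(2*E))
c(p, Z) = 2*Z/(-3 + p) (c(p, Z) = (Z + Z)/(p + (-4 - 1*(-1))) = (2*Z)/(p + (-4 + 1)) = (2*Z)/(p - 3) = (2*Z)/(-3 + p) = 2*Z/(-3 + p))
sqrt(c(-112, -94) + f(-150)) = sqrt(2*(-94)/(-3 - 112) + (1/2)*(-19 - 150)/(-150)) = sqrt(2*(-94)/(-115) + (1/2)*(-1/150)*(-169)) = sqrt(2*(-94)*(-1/115) + 169/300) = sqrt(188/115 + 169/300) = sqrt(15167/6900) = sqrt(1046523)/690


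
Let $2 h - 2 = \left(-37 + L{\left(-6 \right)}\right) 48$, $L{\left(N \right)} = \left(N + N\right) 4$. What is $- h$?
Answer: $2039$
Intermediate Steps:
$L{\left(N \right)} = 8 N$ ($L{\left(N \right)} = 2 N 4 = 8 N$)
$h = -2039$ ($h = 1 + \frac{\left(-37 + 8 \left(-6\right)\right) 48}{2} = 1 + \frac{\left(-37 - 48\right) 48}{2} = 1 + \frac{\left(-85\right) 48}{2} = 1 + \frac{1}{2} \left(-4080\right) = 1 - 2040 = -2039$)
$- h = \left(-1\right) \left(-2039\right) = 2039$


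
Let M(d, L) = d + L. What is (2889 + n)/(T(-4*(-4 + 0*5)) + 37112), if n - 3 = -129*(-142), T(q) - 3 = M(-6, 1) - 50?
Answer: 2121/3706 ≈ 0.57232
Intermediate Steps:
M(d, L) = L + d
T(q) = -52 (T(q) = 3 + ((1 - 6) - 50) = 3 + (-5 - 50) = 3 - 55 = -52)
n = 18321 (n = 3 - 129*(-142) = 3 + 18318 = 18321)
(2889 + n)/(T(-4*(-4 + 0*5)) + 37112) = (2889 + 18321)/(-52 + 37112) = 21210/37060 = 21210*(1/37060) = 2121/3706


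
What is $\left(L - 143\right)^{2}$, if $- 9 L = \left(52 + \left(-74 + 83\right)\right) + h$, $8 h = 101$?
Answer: $\frac{118483225}{5184} \approx 22856.0$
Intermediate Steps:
$h = \frac{101}{8}$ ($h = \frac{1}{8} \cdot 101 = \frac{101}{8} \approx 12.625$)
$L = - \frac{589}{72}$ ($L = - \frac{\left(52 + \left(-74 + 83\right)\right) + \frac{101}{8}}{9} = - \frac{\left(52 + 9\right) + \frac{101}{8}}{9} = - \frac{61 + \frac{101}{8}}{9} = \left(- \frac{1}{9}\right) \frac{589}{8} = - \frac{589}{72} \approx -8.1806$)
$\left(L - 143\right)^{2} = \left(- \frac{589}{72} - 143\right)^{2} = \left(- \frac{10885}{72}\right)^{2} = \frac{118483225}{5184}$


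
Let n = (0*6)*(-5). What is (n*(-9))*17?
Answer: 0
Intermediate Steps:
n = 0 (n = 0*(-5) = 0)
(n*(-9))*17 = (0*(-9))*17 = 0*17 = 0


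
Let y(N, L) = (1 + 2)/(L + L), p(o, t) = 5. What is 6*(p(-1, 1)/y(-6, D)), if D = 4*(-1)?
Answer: -80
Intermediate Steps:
D = -4
y(N, L) = 3/(2*L) (y(N, L) = 3/((2*L)) = 3*(1/(2*L)) = 3/(2*L))
6*(p(-1, 1)/y(-6, D)) = 6*(5/(((3/2)/(-4)))) = 6*(5/(((3/2)*(-¼)))) = 6*(5/(-3/8)) = 6*(5*(-8/3)) = 6*(-40/3) = -80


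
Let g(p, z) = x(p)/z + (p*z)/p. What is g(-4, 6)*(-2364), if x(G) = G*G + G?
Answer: -18912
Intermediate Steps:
x(G) = G + G² (x(G) = G² + G = G + G²)
g(p, z) = z + p*(1 + p)/z (g(p, z) = (p*(1 + p))/z + (p*z)/p = p*(1 + p)/z + z = z + p*(1 + p)/z)
g(-4, 6)*(-2364) = ((6² - 4*(1 - 4))/6)*(-2364) = ((36 - 4*(-3))/6)*(-2364) = ((36 + 12)/6)*(-2364) = ((⅙)*48)*(-2364) = 8*(-2364) = -18912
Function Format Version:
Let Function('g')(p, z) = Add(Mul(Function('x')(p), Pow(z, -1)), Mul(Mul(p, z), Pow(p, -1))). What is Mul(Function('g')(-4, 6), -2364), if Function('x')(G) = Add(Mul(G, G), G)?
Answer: -18912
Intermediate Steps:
Function('x')(G) = Add(G, Pow(G, 2)) (Function('x')(G) = Add(Pow(G, 2), G) = Add(G, Pow(G, 2)))
Function('g')(p, z) = Add(z, Mul(p, Pow(z, -1), Add(1, p))) (Function('g')(p, z) = Add(Mul(Mul(p, Add(1, p)), Pow(z, -1)), Mul(Mul(p, z), Pow(p, -1))) = Add(Mul(p, Pow(z, -1), Add(1, p)), z) = Add(z, Mul(p, Pow(z, -1), Add(1, p))))
Mul(Function('g')(-4, 6), -2364) = Mul(Mul(Pow(6, -1), Add(Pow(6, 2), Mul(-4, Add(1, -4)))), -2364) = Mul(Mul(Rational(1, 6), Add(36, Mul(-4, -3))), -2364) = Mul(Mul(Rational(1, 6), Add(36, 12)), -2364) = Mul(Mul(Rational(1, 6), 48), -2364) = Mul(8, -2364) = -18912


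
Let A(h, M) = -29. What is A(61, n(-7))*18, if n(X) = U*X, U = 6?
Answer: -522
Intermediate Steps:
n(X) = 6*X
A(61, n(-7))*18 = -29*18 = -522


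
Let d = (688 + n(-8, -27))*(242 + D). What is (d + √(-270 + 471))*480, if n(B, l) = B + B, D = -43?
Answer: 64189440 + 480*√201 ≈ 6.4196e+7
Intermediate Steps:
n(B, l) = 2*B
d = 133728 (d = (688 + 2*(-8))*(242 - 43) = (688 - 16)*199 = 672*199 = 133728)
(d + √(-270 + 471))*480 = (133728 + √(-270 + 471))*480 = (133728 + √201)*480 = 64189440 + 480*√201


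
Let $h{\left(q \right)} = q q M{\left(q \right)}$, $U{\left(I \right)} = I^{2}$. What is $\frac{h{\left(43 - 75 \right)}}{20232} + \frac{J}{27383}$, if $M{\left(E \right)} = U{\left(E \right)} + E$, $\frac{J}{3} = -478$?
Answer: $\frac{3473357222}{69251607} \approx 50.156$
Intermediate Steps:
$J = -1434$ ($J = 3 \left(-478\right) = -1434$)
$M{\left(E \right)} = E + E^{2}$ ($M{\left(E \right)} = E^{2} + E = E + E^{2}$)
$h{\left(q \right)} = q^{3} \left(1 + q\right)$ ($h{\left(q \right)} = q q q \left(1 + q\right) = q^{2} q \left(1 + q\right) = q^{3} \left(1 + q\right)$)
$\frac{h{\left(43 - 75 \right)}}{20232} + \frac{J}{27383} = \frac{\left(43 - 75\right)^{3} \left(1 + \left(43 - 75\right)\right)}{20232} - \frac{1434}{27383} = \left(-32\right)^{3} \left(1 - 32\right) \frac{1}{20232} - \frac{1434}{27383} = \left(-32768\right) \left(-31\right) \frac{1}{20232} - \frac{1434}{27383} = 1015808 \cdot \frac{1}{20232} - \frac{1434}{27383} = \frac{126976}{2529} - \frac{1434}{27383} = \frac{3473357222}{69251607}$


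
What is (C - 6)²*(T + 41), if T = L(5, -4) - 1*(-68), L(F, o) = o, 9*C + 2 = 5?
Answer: 10115/3 ≈ 3371.7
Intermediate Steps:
C = ⅓ (C = -2/9 + (⅑)*5 = -2/9 + 5/9 = ⅓ ≈ 0.33333)
T = 64 (T = -4 - 1*(-68) = -4 + 68 = 64)
(C - 6)²*(T + 41) = (⅓ - 6)²*(64 + 41) = (-17/3)²*105 = (289/9)*105 = 10115/3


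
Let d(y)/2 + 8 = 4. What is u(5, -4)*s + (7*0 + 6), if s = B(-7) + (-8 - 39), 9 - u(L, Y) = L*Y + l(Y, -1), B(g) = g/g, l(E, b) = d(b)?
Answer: -1696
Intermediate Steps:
d(y) = -8 (d(y) = -16 + 2*4 = -16 + 8 = -8)
l(E, b) = -8
B(g) = 1
u(L, Y) = 17 - L*Y (u(L, Y) = 9 - (L*Y - 8) = 9 - (-8 + L*Y) = 9 + (8 - L*Y) = 17 - L*Y)
s = -46 (s = 1 + (-8 - 39) = 1 - 47 = -46)
u(5, -4)*s + (7*0 + 6) = (17 - 1*5*(-4))*(-46) + (7*0 + 6) = (17 + 20)*(-46) + (0 + 6) = 37*(-46) + 6 = -1702 + 6 = -1696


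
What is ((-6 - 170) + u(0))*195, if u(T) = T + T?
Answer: -34320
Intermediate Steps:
u(T) = 2*T
((-6 - 170) + u(0))*195 = ((-6 - 170) + 2*0)*195 = (-176 + 0)*195 = -176*195 = -34320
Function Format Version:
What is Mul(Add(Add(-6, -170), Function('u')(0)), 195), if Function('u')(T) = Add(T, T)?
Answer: -34320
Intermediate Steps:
Function('u')(T) = Mul(2, T)
Mul(Add(Add(-6, -170), Function('u')(0)), 195) = Mul(Add(Add(-6, -170), Mul(2, 0)), 195) = Mul(Add(-176, 0), 195) = Mul(-176, 195) = -34320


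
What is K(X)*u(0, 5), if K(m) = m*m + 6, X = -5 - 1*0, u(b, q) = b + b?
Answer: 0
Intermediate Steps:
u(b, q) = 2*b
X = -5 (X = -5 + 0 = -5)
K(m) = 6 + m**2 (K(m) = m**2 + 6 = 6 + m**2)
K(X)*u(0, 5) = (6 + (-5)**2)*(2*0) = (6 + 25)*0 = 31*0 = 0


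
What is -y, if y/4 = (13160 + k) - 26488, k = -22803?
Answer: 144524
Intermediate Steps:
y = -144524 (y = 4*((13160 - 22803) - 26488) = 4*(-9643 - 26488) = 4*(-36131) = -144524)
-y = -1*(-144524) = 144524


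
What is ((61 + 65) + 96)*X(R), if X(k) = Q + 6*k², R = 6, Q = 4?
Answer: 48840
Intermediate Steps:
X(k) = 4 + 6*k²
((61 + 65) + 96)*X(R) = ((61 + 65) + 96)*(4 + 6*6²) = (126 + 96)*(4 + 6*36) = 222*(4 + 216) = 222*220 = 48840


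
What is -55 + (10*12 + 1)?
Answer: 66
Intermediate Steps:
-55 + (10*12 + 1) = -55 + (120 + 1) = -55 + 121 = 66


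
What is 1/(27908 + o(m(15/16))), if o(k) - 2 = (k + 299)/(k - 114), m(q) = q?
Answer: 1809/50484391 ≈ 3.5833e-5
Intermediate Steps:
o(k) = 2 + (299 + k)/(-114 + k) (o(k) = 2 + (k + 299)/(k - 114) = 2 + (299 + k)/(-114 + k))
1/(27908 + o(m(15/16))) = 1/(27908 + (71 + 3*(15/16))/(-114 + 15/16)) = 1/(27908 + (71 + 45/16)/(-1809/16)) = 1/(27908 - 16/1809*1181/16) = 1/(27908 - 1181/1809) = 1/(50484391/1809) = 1809/50484391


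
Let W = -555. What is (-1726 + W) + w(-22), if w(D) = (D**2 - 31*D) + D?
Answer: -1137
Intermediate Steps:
w(D) = D**2 - 30*D
(-1726 + W) + w(-22) = (-1726 - 555) - 22*(-30 - 22) = -2281 - 22*(-52) = -2281 + 1144 = -1137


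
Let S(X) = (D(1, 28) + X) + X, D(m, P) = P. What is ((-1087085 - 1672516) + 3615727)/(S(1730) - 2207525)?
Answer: -856126/2204037 ≈ -0.38844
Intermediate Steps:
S(X) = 28 + 2*X (S(X) = (28 + X) + X = 28 + 2*X)
((-1087085 - 1672516) + 3615727)/(S(1730) - 2207525) = ((-1087085 - 1672516) + 3615727)/((28 + 2*1730) - 2207525) = (-2759601 + 3615727)/((28 + 3460) - 2207525) = 856126/(3488 - 2207525) = 856126/(-2204037) = 856126*(-1/2204037) = -856126/2204037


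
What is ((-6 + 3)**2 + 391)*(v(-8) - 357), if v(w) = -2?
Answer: -143600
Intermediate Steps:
((-6 + 3)**2 + 391)*(v(-8) - 357) = ((-6 + 3)**2 + 391)*(-2 - 357) = ((-3)**2 + 391)*(-359) = (9 + 391)*(-359) = 400*(-359) = -143600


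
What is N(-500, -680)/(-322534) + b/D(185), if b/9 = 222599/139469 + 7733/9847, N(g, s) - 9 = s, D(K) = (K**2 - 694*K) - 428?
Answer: 25891915410594883/13966734325571605622 ≈ 0.0018538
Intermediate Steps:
D(K) = -428 + K**2 - 694*K
N(g, s) = 9 + s
b = 29434015170/1373351243 (b = 9*(222599/139469 + 7733/9847) = 9*(3270446130/1373351243) = 29434015170/1373351243 ≈ 21.432)
N(-500, -680)/(-322534) + b/D(185) = (9 - 680)/(-322534) + 29434015170/(1373351243*(-428 + 185**2 - 694*185)) = -671*(-1/322534) + 29434015170/(1373351243*(-428 + 34225 - 128390)) = 671/322534 + (29434015170/1373351243)/(-94593) = 671/322534 + (29434015170/1373351243)*(-1/94593) = 671/322534 - 9811338390/43303138043033 = 25891915410594883/13966734325571605622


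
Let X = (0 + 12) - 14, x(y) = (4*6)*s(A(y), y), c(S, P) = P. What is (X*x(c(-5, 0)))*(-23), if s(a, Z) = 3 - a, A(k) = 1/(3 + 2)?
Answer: 15456/5 ≈ 3091.2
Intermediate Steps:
A(k) = ⅕ (A(k) = 1/5 = ⅕)
x(y) = 336/5 (x(y) = (4*6)*(3 - 1*⅕) = 24*(3 - ⅕) = 24*(14/5) = 336/5)
X = -2 (X = 12 - 14 = -2)
(X*x(c(-5, 0)))*(-23) = -2*336/5*(-23) = -672/5*(-23) = 15456/5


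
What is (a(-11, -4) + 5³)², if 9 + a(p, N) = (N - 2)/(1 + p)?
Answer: 339889/25 ≈ 13596.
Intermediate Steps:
a(p, N) = -9 + (-2 + N)/(1 + p) (a(p, N) = -9 + (N - 2)/(1 + p) = -9 + (-2 + N)/(1 + p))
(a(-11, -4) + 5³)² = ((-11 - 4 - 9*(-11))/(1 - 11) + 5³)² = ((-11 - 4 + 99)/(-10) + 125)² = (-⅒*84 + 125)² = (-42/5 + 125)² = (583/5)² = 339889/25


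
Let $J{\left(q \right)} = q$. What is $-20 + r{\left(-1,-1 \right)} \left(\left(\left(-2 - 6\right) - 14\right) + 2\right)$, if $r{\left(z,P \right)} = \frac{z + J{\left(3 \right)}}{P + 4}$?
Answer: $- \frac{100}{3} \approx -33.333$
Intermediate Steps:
$r{\left(z,P \right)} = \frac{3 + z}{4 + P}$ ($r{\left(z,P \right)} = \frac{z + 3}{P + 4} = \frac{3 + z}{4 + P}$)
$-20 + r{\left(-1,-1 \right)} \left(\left(\left(-2 - 6\right) - 14\right) + 2\right) = -20 + \frac{3 - 1}{4 - 1} \left(\left(\left(-2 - 6\right) - 14\right) + 2\right) = -20 + \frac{1}{3} \cdot 2 \left(\left(-8 - 14\right) + 2\right) = -20 + \frac{1}{3} \cdot 2 \left(-22 + 2\right) = -20 + \frac{2}{3} \left(-20\right) = -20 - \frac{40}{3} = - \frac{100}{3}$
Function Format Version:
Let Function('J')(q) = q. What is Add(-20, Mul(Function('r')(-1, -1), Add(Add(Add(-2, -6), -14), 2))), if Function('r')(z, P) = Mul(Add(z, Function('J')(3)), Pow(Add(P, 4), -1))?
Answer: Rational(-100, 3) ≈ -33.333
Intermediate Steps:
Function('r')(z, P) = Mul(Pow(Add(4, P), -1), Add(3, z)) (Function('r')(z, P) = Mul(Add(z, 3), Pow(Add(P, 4), -1)) = Mul(Add(3, z), Pow(Add(4, P), -1)) = Mul(Pow(Add(4, P), -1), Add(3, z)))
Add(-20, Mul(Function('r')(-1, -1), Add(Add(Add(-2, -6), -14), 2))) = Add(-20, Mul(Mul(Pow(Add(4, -1), -1), Add(3, -1)), Add(Add(Add(-2, -6), -14), 2))) = Add(-20, Mul(Mul(Pow(3, -1), 2), Add(Add(-8, -14), 2))) = Add(-20, Mul(Mul(Rational(1, 3), 2), Add(-22, 2))) = Add(-20, Mul(Rational(2, 3), -20)) = Add(-20, Rational(-40, 3)) = Rational(-100, 3)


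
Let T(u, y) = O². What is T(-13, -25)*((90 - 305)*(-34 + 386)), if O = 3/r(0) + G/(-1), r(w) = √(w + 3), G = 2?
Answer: -529760 + 302720*√3 ≈ -5433.6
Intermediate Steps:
r(w) = √(3 + w)
O = -2 + √3 (O = 3/(√(3 + 0)) + 2/(-1) = 3/(√3) + 2*(-1) = 3*(√3/3) - 2 = √3 - 2 = -2 + √3 ≈ -0.26795)
T(u, y) = (-2 + √3)²
T(-13, -25)*((90 - 305)*(-34 + 386)) = (2 - √3)²*((90 - 305)*(-34 + 386)) = (2 - √3)²*(-215*352) = (2 - √3)²*(-75680) = -75680*(2 - √3)²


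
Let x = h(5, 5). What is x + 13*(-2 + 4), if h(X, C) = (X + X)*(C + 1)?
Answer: 86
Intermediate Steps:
h(X, C) = 2*X*(1 + C) (h(X, C) = (2*X)*(1 + C) = 2*X*(1 + C))
x = 60 (x = 2*5*(1 + 5) = 2*5*6 = 60)
x + 13*(-2 + 4) = 60 + 13*(-2 + 4) = 60 + 13*2 = 60 + 26 = 86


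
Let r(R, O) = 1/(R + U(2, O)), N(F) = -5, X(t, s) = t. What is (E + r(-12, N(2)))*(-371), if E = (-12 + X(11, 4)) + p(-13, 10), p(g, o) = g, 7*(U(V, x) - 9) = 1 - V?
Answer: 116865/22 ≈ 5312.0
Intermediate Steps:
U(V, x) = 64/7 - V/7 (U(V, x) = 9 + (1 - V)/7 = 9 + (⅐ - V/7) = 64/7 - V/7)
r(R, O) = 1/(62/7 + R) (r(R, O) = 1/(R + (64/7 - ⅐*2)) = 1/(R + (64/7 - 2/7)) = 1/(R + 62/7) = 1/(62/7 + R))
E = -14 (E = (-12 + 11) - 13 = -1 - 13 = -14)
(E + r(-12, N(2)))*(-371) = (-14 + 7/(62 + 7*(-12)))*(-371) = (-14 + 7/(62 - 84))*(-371) = (-14 + 7/(-22))*(-371) = (-14 + 7*(-1/22))*(-371) = (-14 - 7/22)*(-371) = -315/22*(-371) = 116865/22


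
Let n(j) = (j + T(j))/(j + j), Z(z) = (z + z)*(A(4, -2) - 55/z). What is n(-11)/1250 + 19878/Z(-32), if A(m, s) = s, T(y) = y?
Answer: 4141253/3750 ≈ 1104.3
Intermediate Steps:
Z(z) = 2*z*(-2 - 55/z) (Z(z) = (z + z)*(-2 - 55/z) = (2*z)*(-2 - 55/z) = 2*z*(-2 - 55/z))
n(j) = 1 (n(j) = (j + j)/(j + j) = (2*j)/((2*j)) = (2*j)*(1/(2*j)) = 1)
n(-11)/1250 + 19878/Z(-32) = 1/1250 + 19878/(-110 - 4*(-32)) = 1*(1/1250) + 19878/(-110 + 128) = 1/1250 + 19878/18 = 1/1250 + 19878*(1/18) = 1/1250 + 3313/3 = 4141253/3750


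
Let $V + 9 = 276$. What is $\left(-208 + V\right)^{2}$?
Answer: $3481$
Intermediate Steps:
$V = 267$ ($V = -9 + 276 = 267$)
$\left(-208 + V\right)^{2} = \left(-208 + 267\right)^{2} = 59^{2} = 3481$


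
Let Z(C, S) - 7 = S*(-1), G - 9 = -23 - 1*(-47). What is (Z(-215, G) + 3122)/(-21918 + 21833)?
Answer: -3096/85 ≈ -36.424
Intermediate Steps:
G = 33 (G = 9 + (-23 - 1*(-47)) = 9 + (-23 + 47) = 9 + 24 = 33)
Z(C, S) = 7 - S (Z(C, S) = 7 + S*(-1) = 7 - S)
(Z(-215, G) + 3122)/(-21918 + 21833) = ((7 - 1*33) + 3122)/(-21918 + 21833) = ((7 - 33) + 3122)/(-85) = (-26 + 3122)*(-1/85) = 3096*(-1/85) = -3096/85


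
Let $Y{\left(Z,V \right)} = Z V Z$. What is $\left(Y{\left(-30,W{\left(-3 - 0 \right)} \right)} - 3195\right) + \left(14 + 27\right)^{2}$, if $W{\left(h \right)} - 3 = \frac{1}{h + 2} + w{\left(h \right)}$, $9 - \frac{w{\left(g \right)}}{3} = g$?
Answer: $32686$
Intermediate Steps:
$w{\left(g \right)} = 27 - 3 g$
$W{\left(h \right)} = 30 + \frac{1}{2 + h} - 3 h$ ($W{\left(h \right)} = 3 - \left(-27 - \frac{1}{h + 2} + 3 h\right) = 3 - \left(-27 - \frac{1}{2 + h} + 3 h\right) = 3 + \left(27 + \frac{1}{2 + h} - 3 h\right) = 30 + \frac{1}{2 + h} - 3 h$)
$Y{\left(Z,V \right)} = V Z^{2}$ ($Y{\left(Z,V \right)} = V Z Z = V Z^{2}$)
$\left(Y{\left(-30,W{\left(-3 - 0 \right)} \right)} - 3195\right) + \left(14 + 27\right)^{2} = \left(\frac{61 - 3 \left(-3 - 0\right)^{2} + 24 \left(-3 - 0\right)}{2 - 3} \left(-30\right)^{2} - 3195\right) + \left(14 + 27\right)^{2} = \left(\frac{61 - 3 \left(-3 + 0\right)^{2} + 24 \left(-3 + 0\right)}{2 + \left(-3 + 0\right)} 900 - 3195\right) + 41^{2} = \left(\frac{61 - 3 \left(-3\right)^{2} + 24 \left(-3\right)}{2 - 3} \cdot 900 - 3195\right) + 1681 = \left(\frac{61 - 27 - 72}{-1} \cdot 900 - 3195\right) + 1681 = \left(- (61 - 27 - 72) 900 - 3195\right) + 1681 = \left(\left(-1\right) \left(-38\right) 900 - 3195\right) + 1681 = \left(38 \cdot 900 - 3195\right) + 1681 = \left(34200 - 3195\right) + 1681 = 31005 + 1681 = 32686$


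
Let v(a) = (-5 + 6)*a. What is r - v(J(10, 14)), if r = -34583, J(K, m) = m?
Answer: -34597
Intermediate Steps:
v(a) = a (v(a) = 1*a = a)
r - v(J(10, 14)) = -34583 - 1*14 = -34583 - 14 = -34597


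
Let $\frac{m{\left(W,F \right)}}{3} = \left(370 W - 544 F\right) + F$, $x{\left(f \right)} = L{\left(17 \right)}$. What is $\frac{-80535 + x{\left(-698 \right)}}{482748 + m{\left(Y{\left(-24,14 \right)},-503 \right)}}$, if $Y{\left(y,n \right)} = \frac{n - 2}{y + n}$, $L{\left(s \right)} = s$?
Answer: $- \frac{80518}{1300803} \approx -0.061899$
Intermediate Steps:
$Y{\left(y,n \right)} = \frac{-2 + n}{n + y}$
$x{\left(f \right)} = 17$
$m{\left(W,F \right)} = - 1629 F + 1110 W$ ($m{\left(W,F \right)} = 3 \left(\left(370 W - 544 F\right) + F\right) = 3 \left(\left(- 544 F + 370 W\right) + F\right) = 3 \left(- 543 F + 370 W\right) = - 1629 F + 1110 W$)
$\frac{-80535 + x{\left(-698 \right)}}{482748 + m{\left(Y{\left(-24,14 \right)},-503 \right)}} = \frac{-80535 + 17}{482748 + \left(\left(-1629\right) \left(-503\right) + 1110 \frac{-2 + 14}{14 - 24}\right)} = - \frac{80518}{482748 + \left(819387 + 1110 \frac{1}{-10} \cdot 12\right)} = - \frac{80518}{482748 + \left(819387 + 1110 \left(\left(- \frac{1}{10}\right) 12\right)\right)} = - \frac{80518}{482748 + \left(819387 + 1110 \left(- \frac{6}{5}\right)\right)} = - \frac{80518}{482748 + \left(819387 - 1332\right)} = - \frac{80518}{482748 + 818055} = - \frac{80518}{1300803}$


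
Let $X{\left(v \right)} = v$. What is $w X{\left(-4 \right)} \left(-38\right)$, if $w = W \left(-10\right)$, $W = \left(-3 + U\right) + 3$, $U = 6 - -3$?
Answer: $-13680$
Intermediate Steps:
$U = 9$ ($U = 6 + 3 = 9$)
$W = 9$ ($W = \left(-3 + 9\right) + 3 = 6 + 3 = 9$)
$w = -90$ ($w = 9 \left(-10\right) = -90$)
$w X{\left(-4 \right)} \left(-38\right) = \left(-90\right) \left(-4\right) \left(-38\right) = 360 \left(-38\right) = -13680$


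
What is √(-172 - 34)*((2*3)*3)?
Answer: 18*I*√206 ≈ 258.35*I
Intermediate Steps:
√(-172 - 34)*((2*3)*3) = √(-206)*(6*3) = (I*√206)*18 = 18*I*√206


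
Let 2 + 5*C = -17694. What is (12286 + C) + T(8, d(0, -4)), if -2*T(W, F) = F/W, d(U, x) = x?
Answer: 174941/20 ≈ 8747.0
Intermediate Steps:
C = -17696/5 (C = -⅖ + (⅕)*(-17694) = -⅖ - 17694/5 = -17696/5 ≈ -3539.2)
T(W, F) = -F/(2*W)
(12286 + C) + T(8, d(0, -4)) = (12286 - 17696/5) - ½*(-4)/8 = 43734/5 - ½*(-4)*⅛ = 43734/5 + ¼ = 174941/20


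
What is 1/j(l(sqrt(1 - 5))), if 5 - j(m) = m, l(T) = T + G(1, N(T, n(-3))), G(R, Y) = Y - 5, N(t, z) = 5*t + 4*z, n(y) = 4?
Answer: -1/30 + I/15 ≈ -0.033333 + 0.066667*I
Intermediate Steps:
N(t, z) = 4*z + 5*t
G(R, Y) = -5 + Y
l(T) = 11 + 6*T (l(T) = T + (-5 + (4*4 + 5*T)) = T + (-5 + (16 + 5*T)) = T + (11 + 5*T) = 11 + 6*T)
j(m) = 5 - m
1/j(l(sqrt(1 - 5))) = 1/(5 - (11 + 6*sqrt(1 - 5))) = 1/(5 - (11 + 6*sqrt(-4))) = 1/(5 - (11 + 6*(2*I))) = 1/(5 - (11 + 12*I)) = 1/(5 + (-11 - 12*I)) = 1/(-6 - 12*I) = (-6 + 12*I)/180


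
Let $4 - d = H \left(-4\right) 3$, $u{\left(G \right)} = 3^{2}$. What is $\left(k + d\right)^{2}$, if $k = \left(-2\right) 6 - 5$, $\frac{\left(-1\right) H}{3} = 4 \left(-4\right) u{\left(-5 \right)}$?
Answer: $26739241$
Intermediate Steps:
$u{\left(G \right)} = 9$
$H = 432$ ($H = - 3 \cdot 4 \left(-4\right) 9 = - 3 \left(\left(-16\right) 9\right) = \left(-3\right) \left(-144\right) = 432$)
$d = 5188$ ($d = 4 - 432 \left(-4\right) 3 = 4 - \left(-1728\right) 3 = 4 - -5184 = 4 + 5184 = 5188$)
$k = -17$ ($k = -12 - 5 = -17$)
$\left(k + d\right)^{2} = \left(-17 + 5188\right)^{2} = 5171^{2} = 26739241$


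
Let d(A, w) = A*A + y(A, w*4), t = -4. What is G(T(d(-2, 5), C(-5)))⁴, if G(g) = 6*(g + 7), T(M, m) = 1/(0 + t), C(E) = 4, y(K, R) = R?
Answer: 43046721/16 ≈ 2.6904e+6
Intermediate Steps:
d(A, w) = A² + 4*w (d(A, w) = A*A + w*4 = A² + 4*w)
T(M, m) = -¼ (T(M, m) = 1/(0 - 4) = 1/(-4) = -¼)
G(g) = 42 + 6*g (G(g) = 6*(7 + g) = 42 + 6*g)
G(T(d(-2, 5), C(-5)))⁴ = (42 + 6*(-¼))⁴ = (42 - 3/2)⁴ = (81/2)⁴ = 43046721/16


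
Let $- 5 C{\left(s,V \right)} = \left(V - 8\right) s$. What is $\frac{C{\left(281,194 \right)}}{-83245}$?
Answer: $\frac{52266}{416225} \approx 0.12557$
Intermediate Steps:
$C{\left(s,V \right)} = - \frac{s \left(-8 + V\right)}{5}$ ($C{\left(s,V \right)} = - \frac{\left(V - 8\right) s}{5} = - \frac{\left(-8 + V\right) s}{5} = - \frac{s \left(-8 + V\right)}{5}$)
$\frac{C{\left(281,194 \right)}}{-83245} = \frac{\frac{1}{5} \cdot 281 \left(8 - 194\right)}{-83245} = \frac{1}{5} \cdot 281 \left(8 - 194\right) \left(- \frac{1}{83245}\right) = \frac{1}{5} \cdot 281 \left(-186\right) \left(- \frac{1}{83245}\right) = \left(- \frac{52266}{5}\right) \left(- \frac{1}{83245}\right) = \frac{52266}{416225}$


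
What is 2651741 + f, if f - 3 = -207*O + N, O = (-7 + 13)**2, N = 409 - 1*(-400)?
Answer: 2645101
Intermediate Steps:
N = 809 (N = 409 + 400 = 809)
O = 36 (O = 6**2 = 36)
f = -6640 (f = 3 + (-207*36 + 809) = 3 + (-7452 + 809) = 3 - 6643 = -6640)
2651741 + f = 2651741 - 6640 = 2645101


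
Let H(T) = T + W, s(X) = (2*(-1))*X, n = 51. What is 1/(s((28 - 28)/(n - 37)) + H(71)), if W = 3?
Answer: 1/74 ≈ 0.013514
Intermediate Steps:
s(X) = -2*X
H(T) = 3 + T (H(T) = T + 3 = 3 + T)
1/(s((28 - 28)/(n - 37)) + H(71)) = 1/(-2*(28 - 28)/(51 - 37) + (3 + 71)) = 1/(-0/14 + 74) = 1/(-2*0 + 74) = 1/(0 + 74) = 1/74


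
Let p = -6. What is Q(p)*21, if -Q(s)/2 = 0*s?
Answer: 0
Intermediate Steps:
Q(s) = 0 (Q(s) = -0*s = -2*0 = 0)
Q(p)*21 = 0*21 = 0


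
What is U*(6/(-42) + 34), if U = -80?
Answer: -18960/7 ≈ -2708.6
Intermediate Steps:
U*(6/(-42) + 34) = -80*(6/(-42) + 34) = -80*(6*(-1/42) + 34) = -80*(-1/7 + 34) = -80*237/7 = -18960/7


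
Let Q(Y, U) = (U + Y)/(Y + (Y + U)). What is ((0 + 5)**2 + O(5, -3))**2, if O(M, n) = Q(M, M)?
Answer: 5929/9 ≈ 658.78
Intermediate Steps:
Q(Y, U) = (U + Y)/(U + 2*Y) (Q(Y, U) = (U + Y)/(Y + (U + Y)) = (U + Y)/(U + 2*Y))
O(M, n) = 2/3 (O(M, n) = (M + M)/(M + 2*M) = (2*M)/((3*M)) = (1/(3*M))*(2*M) = 2/3)
((0 + 5)**2 + O(5, -3))**2 = ((0 + 5)**2 + 2/3)**2 = (5**2 + 2/3)**2 = (25 + 2/3)**2 = (77/3)**2 = 5929/9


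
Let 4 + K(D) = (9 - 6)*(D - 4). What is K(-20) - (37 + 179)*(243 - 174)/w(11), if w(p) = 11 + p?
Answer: -8288/11 ≈ -753.45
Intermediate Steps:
K(D) = -16 + 3*D (K(D) = -4 + (9 - 6)*(D - 4) = -4 + 3*(-4 + D) = -4 + (-12 + 3*D) = -16 + 3*D)
K(-20) - (37 + 179)*(243 - 174)/w(11) = (-16 + 3*(-20)) - (37 + 179)*(243 - 174)/(11 + 11) = (-16 - 60) - 216*69/22 = -76 - 14904/22 = -76 - 1*7452/11 = -76 - 7452/11 = -8288/11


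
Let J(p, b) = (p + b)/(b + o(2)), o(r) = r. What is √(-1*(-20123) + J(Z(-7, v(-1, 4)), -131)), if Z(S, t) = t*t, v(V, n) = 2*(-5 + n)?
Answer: √334883226/129 ≈ 141.86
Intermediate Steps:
v(V, n) = -10 + 2*n
Z(S, t) = t²
J(p, b) = (b + p)/(2 + b) (J(p, b) = (p + b)/(b + 2) = (b + p)/(2 + b))
√(-1*(-20123) + J(Z(-7, v(-1, 4)), -131)) = √(-1*(-20123) + (-131 + (-10 + 2*4)²)/(2 - 131)) = √(20123 + (-131 + (-10 + 8)²)/(-129)) = √(20123 - (-131 + (-2)²)/129) = √(20123 - (-131 + 4)/129) = √(20123 - 1/129*(-127)) = √(20123 + 127/129) = √(2595994/129) = √334883226/129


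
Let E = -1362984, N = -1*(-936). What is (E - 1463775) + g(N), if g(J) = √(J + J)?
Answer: -2826759 + 12*√13 ≈ -2.8267e+6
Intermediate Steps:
N = 936
g(J) = √2*√J (g(J) = √(2*J) = √2*√J)
(E - 1463775) + g(N) = (-1362984 - 1463775) + √2*√936 = -2826759 + √2*(6*√26) = -2826759 + 12*√13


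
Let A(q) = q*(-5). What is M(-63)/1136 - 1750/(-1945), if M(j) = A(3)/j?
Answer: 8351545/9279984 ≈ 0.89995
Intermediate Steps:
A(q) = -5*q
M(j) = -15/j (M(j) = (-5*3)/j = -15/j)
M(-63)/1136 - 1750/(-1945) = -15/(-63)/1136 - 1750/(-1945) = -15*(-1/63)*(1/1136) - 1750*(-1/1945) = (5/21)*(1/1136) + 350/389 = 5/23856 + 350/389 = 8351545/9279984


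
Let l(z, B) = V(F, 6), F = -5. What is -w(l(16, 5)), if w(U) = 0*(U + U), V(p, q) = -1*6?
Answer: 0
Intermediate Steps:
V(p, q) = -6
l(z, B) = -6
w(U) = 0 (w(U) = 0*(2*U) = 0)
-w(l(16, 5)) = -1*0 = 0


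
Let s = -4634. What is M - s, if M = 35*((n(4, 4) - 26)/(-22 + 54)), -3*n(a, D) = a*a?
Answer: 220787/48 ≈ 4599.7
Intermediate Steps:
n(a, D) = -a²/3 (n(a, D) = -a*a/3 = -a²/3)
M = -1645/48 (M = 35*((-⅓*4² - 26)/(-22 + 54)) = 35*((-⅓*16 - 26)/32) = 35*((-16/3 - 26)*(1/32)) = 35*(-94/3*1/32) = 35*(-47/48) = -1645/48 ≈ -34.271)
M - s = -1645/48 - 1*(-4634) = -1645/48 + 4634 = 220787/48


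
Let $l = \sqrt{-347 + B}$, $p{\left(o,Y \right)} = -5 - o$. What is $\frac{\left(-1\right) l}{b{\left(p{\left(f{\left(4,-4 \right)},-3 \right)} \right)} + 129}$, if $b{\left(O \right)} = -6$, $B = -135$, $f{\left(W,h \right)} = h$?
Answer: $- \frac{i \sqrt{482}}{123} \approx - 0.17849 i$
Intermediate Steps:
$l = i \sqrt{482}$ ($l = \sqrt{-347 - 135} = \sqrt{-482} = i \sqrt{482} \approx 21.954 i$)
$\frac{\left(-1\right) l}{b{\left(p{\left(f{\left(4,-4 \right)},-3 \right)} \right)} + 129} = \frac{\left(-1\right) i \sqrt{482}}{-6 + 129} = \frac{\left(-1\right) i \sqrt{482}}{123} = - i \sqrt{482} \cdot \frac{1}{123} = - \frac{i \sqrt{482}}{123}$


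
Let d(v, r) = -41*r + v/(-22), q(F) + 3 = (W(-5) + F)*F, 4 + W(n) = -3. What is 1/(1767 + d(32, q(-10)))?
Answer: -11/55896 ≈ -0.00019679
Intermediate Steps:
W(n) = -7 (W(n) = -4 - 3 = -7)
q(F) = -3 + F*(-7 + F) (q(F) = -3 + (-7 + F)*F = -3 + F*(-7 + F))
d(v, r) = -41*r - v/22 (d(v, r) = -41*r + v*(-1/22) = -41*r - v/22)
1/(1767 + d(32, q(-10))) = 1/(1767 + (-41*(-3 + (-10)² - 7*(-10)) - 1/22*32)) = 1/(1767 + (-41*(-3 + 100 + 70) - 16/11)) = 1/(1767 + (-41*167 - 16/11)) = 1/(1767 + (-6847 - 16/11)) = 1/(1767 - 75333/11) = 1/(-55896/11) = -11/55896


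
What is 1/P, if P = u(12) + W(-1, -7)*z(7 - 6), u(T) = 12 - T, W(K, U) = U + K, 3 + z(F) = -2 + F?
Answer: 1/32 ≈ 0.031250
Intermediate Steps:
z(F) = -5 + F (z(F) = -3 + (-2 + F) = -5 + F)
W(K, U) = K + U
P = 32 (P = (12 - 1*12) + (-1 - 7)*(-5 + (7 - 6)) = (12 - 12) - 8*(-5 + 1) = 0 - 8*(-4) = 0 + 32 = 32)
1/P = 1/32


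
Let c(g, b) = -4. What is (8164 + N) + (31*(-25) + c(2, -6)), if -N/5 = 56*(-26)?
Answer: 14665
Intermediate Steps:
N = 7280 (N = -280*(-26) = -5*(-1456) = 7280)
(8164 + N) + (31*(-25) + c(2, -6)) = (8164 + 7280) + (31*(-25) - 4) = 15444 + (-775 - 4) = 15444 - 779 = 14665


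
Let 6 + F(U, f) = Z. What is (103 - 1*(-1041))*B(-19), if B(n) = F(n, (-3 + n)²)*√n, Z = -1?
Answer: -8008*I*√19 ≈ -34906.0*I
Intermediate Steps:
F(U, f) = -7 (F(U, f) = -6 - 1 = -7)
B(n) = -7*√n
(103 - 1*(-1041))*B(-19) = (103 - 1*(-1041))*(-7*I*√19) = (103 + 1041)*(-7*I*√19) = 1144*(-7*I*√19) = -8008*I*√19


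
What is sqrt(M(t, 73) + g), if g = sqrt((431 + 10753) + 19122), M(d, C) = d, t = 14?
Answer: sqrt(14 + sqrt(30306)) ≈ 13.714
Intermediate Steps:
g = sqrt(30306) (g = sqrt(11184 + 19122) = sqrt(30306) ≈ 174.09)
sqrt(M(t, 73) + g) = sqrt(14 + sqrt(30306))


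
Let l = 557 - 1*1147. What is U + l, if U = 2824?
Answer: 2234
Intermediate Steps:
l = -590 (l = 557 - 1147 = -590)
U + l = 2824 - 590 = 2234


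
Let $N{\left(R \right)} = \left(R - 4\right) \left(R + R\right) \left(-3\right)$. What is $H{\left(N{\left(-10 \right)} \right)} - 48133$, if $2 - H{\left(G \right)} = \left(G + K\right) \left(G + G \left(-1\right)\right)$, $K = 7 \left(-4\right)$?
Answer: $-48131$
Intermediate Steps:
$K = -28$
$N{\left(R \right)} = - 6 R \left(-4 + R\right)$ ($N{\left(R \right)} = \left(-4 + R\right) 2 R \left(-3\right) = \left(-4 + R\right) \left(- 6 R\right) = - 6 R \left(-4 + R\right)$)
$H{\left(G \right)} = 2$ ($H{\left(G \right)} = 2 - \left(G - 28\right) \left(G + G \left(-1\right)\right) = 2 - \left(-28 + G\right) \left(G - G\right) = 2 - \left(-28 + G\right) 0 = 2 - 0 = 2 + 0 = 2$)
$H{\left(N{\left(-10 \right)} \right)} - 48133 = 2 - 48133 = -48131$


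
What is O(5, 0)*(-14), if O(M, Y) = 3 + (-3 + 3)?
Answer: -42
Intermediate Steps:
O(M, Y) = 3 (O(M, Y) = 3 + 0 = 3)
O(5, 0)*(-14) = 3*(-14) = -42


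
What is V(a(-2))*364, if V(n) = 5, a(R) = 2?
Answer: 1820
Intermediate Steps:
V(a(-2))*364 = 5*364 = 1820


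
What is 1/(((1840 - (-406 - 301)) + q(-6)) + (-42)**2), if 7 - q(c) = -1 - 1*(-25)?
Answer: 1/4294 ≈ 0.00023288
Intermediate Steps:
q(c) = -17 (q(c) = 7 - (-1 - 1*(-25)) = 7 - (-1 + 25) = 7 - 1*24 = 7 - 24 = -17)
1/(((1840 - (-406 - 301)) + q(-6)) + (-42)**2) = 1/(((1840 - (-406 - 301)) - 17) + (-42)**2) = 1/(((1840 - 1*(-707)) - 17) + 1764) = 1/(((1840 + 707) - 17) + 1764) = 1/((2547 - 17) + 1764) = 1/(2530 + 1764) = 1/4294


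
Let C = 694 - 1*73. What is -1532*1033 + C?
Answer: -1581935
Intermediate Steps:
C = 621 (C = 694 - 73 = 621)
-1532*1033 + C = -1532*1033 + 621 = -1582556 + 621 = -1581935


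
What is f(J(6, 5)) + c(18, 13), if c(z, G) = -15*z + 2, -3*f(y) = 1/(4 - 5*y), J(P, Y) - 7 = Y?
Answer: -45023/168 ≈ -267.99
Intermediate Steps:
J(P, Y) = 7 + Y
f(y) = -1/(3*(4 - 5*y))
c(z, G) = 2 - 15*z
f(J(6, 5)) + c(18, 13) = 1/(3*(-4 + 5*(7 + 5))) + (2 - 15*18) = 1/(3*(-4 + 5*12)) + (2 - 270) = 1/(3*(-4 + 60)) - 268 = (1/3)/56 - 268 = (1/3)*(1/56) - 268 = 1/168 - 268 = -45023/168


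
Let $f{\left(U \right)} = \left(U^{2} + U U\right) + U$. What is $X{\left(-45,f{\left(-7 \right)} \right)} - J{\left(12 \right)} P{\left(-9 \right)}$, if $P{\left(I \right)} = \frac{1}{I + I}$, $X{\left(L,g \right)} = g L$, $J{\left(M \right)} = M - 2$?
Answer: $- \frac{36850}{9} \approx -4094.4$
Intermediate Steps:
$J{\left(M \right)} = -2 + M$
$f{\left(U \right)} = U + 2 U^{2}$ ($f{\left(U \right)} = \left(U^{2} + U^{2}\right) + U = 2 U^{2} + U = U + 2 U^{2}$)
$X{\left(L,g \right)} = L g$
$P{\left(I \right)} = \frac{1}{2 I}$
$X{\left(-45,f{\left(-7 \right)} \right)} - J{\left(12 \right)} P{\left(-9 \right)} = - 45 \left(- 7 \left(1 + 2 \left(-7\right)\right)\right) - \left(-2 + 12\right) \frac{1}{2 \left(-9\right)} = - 45 \left(- 7 \left(1 - 14\right)\right) - 10 \cdot \frac{1}{2} \left(- \frac{1}{9}\right) = - 45 \left(\left(-7\right) \left(-13\right)\right) - 10 \left(- \frac{1}{18}\right) = \left(-45\right) 91 - - \frac{5}{9} = -4095 + \frac{5}{9} = - \frac{36850}{9}$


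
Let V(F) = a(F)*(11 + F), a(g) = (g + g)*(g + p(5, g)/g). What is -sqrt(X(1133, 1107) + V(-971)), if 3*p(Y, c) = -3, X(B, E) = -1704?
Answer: -2*I*sqrt(452563626) ≈ -42547.0*I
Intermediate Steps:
p(Y, c) = -1 (p(Y, c) = (1/3)*(-3) = -1)
a(g) = 2*g*(g - 1/g) (a(g) = (g + g)*(g - 1/g) = (2*g)*(g - 1/g) = 2*g*(g - 1/g))
V(F) = (-2 + 2*F**2)*(11 + F)
-sqrt(X(1133, 1107) + V(-971)) = -sqrt(-1704 + 2*(-1 + (-971)**2)*(11 - 971)) = -sqrt(-1704 + 2*(-1 + 942841)*(-960)) = -sqrt(-1704 + 2*942840*(-960)) = -sqrt(-1704 - 1810252800) = -sqrt(-1810254504) = -2*I*sqrt(452563626)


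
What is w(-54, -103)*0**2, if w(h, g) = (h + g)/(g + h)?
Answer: 0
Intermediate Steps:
w(h, g) = 1 (w(h, g) = (g + h)/(g + h) = 1)
w(-54, -103)*0**2 = 1*0**2 = 1*0 = 0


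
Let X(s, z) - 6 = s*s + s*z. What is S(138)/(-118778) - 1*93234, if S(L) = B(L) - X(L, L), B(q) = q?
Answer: -5537055048/59389 ≈ -93234.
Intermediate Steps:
X(s, z) = 6 + s² + s*z (X(s, z) = 6 + (s*s + s*z) = 6 + (s² + s*z) = 6 + s² + s*z)
S(L) = -6 + L - 2*L² (S(L) = L - (6 + L² + L*L) = L - (6 + L² + L²) = L - (6 + 2*L²) = L + (-6 - 2*L²) = -6 + L - 2*L²)
S(138)/(-118778) - 1*93234 = (-6 + 138 - 2*138²)/(-118778) - 1*93234 = (-6 + 138 - 2*19044)*(-1/118778) - 93234 = (-6 + 138 - 38088)*(-1/118778) - 93234 = -37956*(-1/118778) - 93234 = 18978/59389 - 93234 = -5537055048/59389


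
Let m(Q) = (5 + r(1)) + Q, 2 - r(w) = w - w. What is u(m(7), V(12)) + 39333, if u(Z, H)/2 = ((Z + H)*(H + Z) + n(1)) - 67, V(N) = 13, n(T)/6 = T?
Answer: 40669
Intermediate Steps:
r(w) = 2 (r(w) = 2 - (w - w) = 2 - 1*0 = 2 + 0 = 2)
n(T) = 6*T
m(Q) = 7 + Q (m(Q) = (5 + 2) + Q = 7 + Q)
u(Z, H) = -122 + 2*(H + Z)² (u(Z, H) = 2*(((Z + H)*(H + Z) + 6*1) - 67) = 2*(((H + Z)*(H + Z) + 6) - 67) = 2*(((H + Z)² + 6) - 67) = 2*((6 + (H + Z)²) - 67) = 2*(-61 + (H + Z)²) = -122 + 2*(H + Z)²)
u(m(7), V(12)) + 39333 = (-122 + 2*(13 + (7 + 7))²) + 39333 = (-122 + 2*(13 + 14)²) + 39333 = (-122 + 2*27²) + 39333 = (-122 + 2*729) + 39333 = (-122 + 1458) + 39333 = 1336 + 39333 = 40669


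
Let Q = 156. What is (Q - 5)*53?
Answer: 8003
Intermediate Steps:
(Q - 5)*53 = (156 - 5)*53 = 151*53 = 8003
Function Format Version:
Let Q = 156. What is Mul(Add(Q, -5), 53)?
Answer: 8003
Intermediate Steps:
Mul(Add(Q, -5), 53) = Mul(Add(156, -5), 53) = Mul(151, 53) = 8003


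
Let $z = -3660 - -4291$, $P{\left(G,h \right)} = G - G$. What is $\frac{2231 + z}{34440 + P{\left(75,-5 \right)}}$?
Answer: $\frac{477}{5740} \approx 0.083101$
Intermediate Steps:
$P{\left(G,h \right)} = 0$
$z = 631$ ($z = -3660 + \left(-16 + 4307\right) = -3660 + 4291 = 631$)
$\frac{2231 + z}{34440 + P{\left(75,-5 \right)}} = \frac{2231 + 631}{34440 + 0} = \frac{2862}{34440} = 2862 \cdot \frac{1}{34440} = \frac{477}{5740}$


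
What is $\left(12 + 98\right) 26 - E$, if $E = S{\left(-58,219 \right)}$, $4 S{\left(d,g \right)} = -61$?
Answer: $\frac{11501}{4} \approx 2875.3$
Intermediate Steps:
$S{\left(d,g \right)} = - \frac{61}{4}$ ($S{\left(d,g \right)} = \frac{1}{4} \left(-61\right) = - \frac{61}{4}$)
$E = - \frac{61}{4} \approx -15.25$
$\left(12 + 98\right) 26 - E = \left(12 + 98\right) 26 - - \frac{61}{4} = 110 \cdot 26 + \frac{61}{4} = 2860 + \frac{61}{4} = \frac{11501}{4}$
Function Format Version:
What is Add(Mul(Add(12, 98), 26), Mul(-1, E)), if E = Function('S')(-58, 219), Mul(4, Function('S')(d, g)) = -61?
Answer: Rational(11501, 4) ≈ 2875.3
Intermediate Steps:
Function('S')(d, g) = Rational(-61, 4) (Function('S')(d, g) = Mul(Rational(1, 4), -61) = Rational(-61, 4))
E = Rational(-61, 4) ≈ -15.250
Add(Mul(Add(12, 98), 26), Mul(-1, E)) = Add(Mul(Add(12, 98), 26), Mul(-1, Rational(-61, 4))) = Add(Mul(110, 26), Rational(61, 4)) = Add(2860, Rational(61, 4)) = Rational(11501, 4)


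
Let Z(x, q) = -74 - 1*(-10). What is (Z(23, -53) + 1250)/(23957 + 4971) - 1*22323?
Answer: -322879279/14464 ≈ -22323.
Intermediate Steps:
Z(x, q) = -64 (Z(x, q) = -74 + 10 = -64)
(Z(23, -53) + 1250)/(23957 + 4971) - 1*22323 = (-64 + 1250)/(23957 + 4971) - 1*22323 = 1186/28928 - 22323 = 1186*(1/28928) - 22323 = 593/14464 - 22323 = -322879279/14464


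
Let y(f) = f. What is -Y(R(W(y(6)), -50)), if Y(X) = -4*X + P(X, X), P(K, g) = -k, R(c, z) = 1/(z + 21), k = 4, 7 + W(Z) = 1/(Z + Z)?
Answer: 112/29 ≈ 3.8621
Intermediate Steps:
W(Z) = -7 + 1/(2*Z) (W(Z) = -7 + 1/(Z + Z) = -7 + 1/(2*Z))
R(c, z) = 1/(21 + z)
P(K, g) = -4 (P(K, g) = -1*4 = -4)
Y(X) = -4 - 4*X (Y(X) = -4*X - 4 = -4 - 4*X)
-Y(R(W(y(6)), -50)) = -(-4 - 4/(21 - 50)) = -(-4 - 4/(-29)) = -(-4 - 4*(-1/29)) = -(-4 + 4/29) = -1*(-112/29) = 112/29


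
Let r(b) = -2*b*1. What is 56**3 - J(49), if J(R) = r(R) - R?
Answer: 175763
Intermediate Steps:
r(b) = -2*b
J(R) = -3*R (J(R) = -2*R - R = -3*R)
56**3 - J(49) = 56**3 - (-3)*49 = 175616 - 1*(-147) = 175616 + 147 = 175763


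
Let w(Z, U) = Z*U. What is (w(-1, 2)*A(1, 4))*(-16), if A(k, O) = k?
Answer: 32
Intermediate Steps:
w(Z, U) = U*Z
(w(-1, 2)*A(1, 4))*(-16) = ((2*(-1))*1)*(-16) = -2*1*(-16) = -2*(-16) = 32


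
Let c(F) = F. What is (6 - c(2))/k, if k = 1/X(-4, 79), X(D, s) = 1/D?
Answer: -1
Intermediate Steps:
k = -4 (k = 1/(1/(-4)) = 1/(-¼) = -4)
(6 - c(2))/k = (6 - 1*2)/(-4) = (6 - 2)*(-¼) = 4*(-¼) = -1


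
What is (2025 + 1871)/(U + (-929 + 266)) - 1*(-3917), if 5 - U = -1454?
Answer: 780457/199 ≈ 3921.9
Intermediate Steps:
U = 1459 (U = 5 - 1*(-1454) = 5 + 1454 = 1459)
(2025 + 1871)/(U + (-929 + 266)) - 1*(-3917) = (2025 + 1871)/(1459 + (-929 + 266)) - 1*(-3917) = 3896/(1459 - 663) + 3917 = 3896/796 + 3917 = 3896*(1/796) + 3917 = 974/199 + 3917 = 780457/199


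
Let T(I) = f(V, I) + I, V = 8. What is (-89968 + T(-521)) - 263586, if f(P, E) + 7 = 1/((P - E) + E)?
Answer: -2832655/8 ≈ -3.5408e+5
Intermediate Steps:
f(P, E) = -7 + 1/P (f(P, E) = -7 + 1/((P - E) + E) = -7 + 1/P)
T(I) = -55/8 + I (T(I) = (-7 + 1/8) + I = (-7 + ⅛) + I = -55/8 + I)
(-89968 + T(-521)) - 263586 = (-89968 + (-55/8 - 521)) - 263586 = (-89968 - 4223/8) - 263586 = -723967/8 - 263586 = -2832655/8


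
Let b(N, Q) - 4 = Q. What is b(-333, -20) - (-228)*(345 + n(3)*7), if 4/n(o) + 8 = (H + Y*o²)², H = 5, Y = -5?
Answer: 15650954/199 ≈ 78648.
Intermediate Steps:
b(N, Q) = 4 + Q
n(o) = 4/(-8 + (5 - 5*o²)²)
b(-333, -20) - (-228)*(345 + n(3)*7) = (4 - 20) - (-228)*(345 + (4/(-8 + 25*(-1 + 3²)²))*7) = -16 - (-228)*(345 + (4/(-8 + 25*(-1 + 9)²))*7) = -16 - (-228)*(345 + (4/(-8 + 25*8²))*7) = -16 - (-228)*(345 + (4/(-8 + 25*64))*7) = -16 - (-228)*(345 + (4/(-8 + 1600))*7) = -16 - (-228)*(345 + (4/1592)*7) = -16 - (-228)*(345 + (4*(1/1592))*7) = -16 - (-228)*(345 + (1/398)*7) = -16 - (-228)*(345 + 7/398) = -16 - (-228)*137317/398 = -16 - 1*(-15654138/199) = -16 + 15654138/199 = 15650954/199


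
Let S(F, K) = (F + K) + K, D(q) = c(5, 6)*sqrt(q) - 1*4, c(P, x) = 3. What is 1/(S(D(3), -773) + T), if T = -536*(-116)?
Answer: 60626/3675511849 - 3*sqrt(3)/3675511849 ≈ 1.6493e-5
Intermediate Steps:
D(q) = -4 + 3*sqrt(q) (D(q) = 3*sqrt(q) - 1*4 = 3*sqrt(q) - 4 = -4 + 3*sqrt(q))
S(F, K) = F + 2*K
T = 62176
1/(S(D(3), -773) + T) = 1/(((-4 + 3*sqrt(3)) + 2*(-773)) + 62176) = 1/(((-4 + 3*sqrt(3)) - 1546) + 62176) = 1/((-1550 + 3*sqrt(3)) + 62176) = 1/(60626 + 3*sqrt(3))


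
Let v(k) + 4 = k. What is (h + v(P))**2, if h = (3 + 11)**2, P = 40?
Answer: 53824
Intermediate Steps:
v(k) = -4 + k
h = 196 (h = 14**2 = 196)
(h + v(P))**2 = (196 + (-4 + 40))**2 = (196 + 36)**2 = 232**2 = 53824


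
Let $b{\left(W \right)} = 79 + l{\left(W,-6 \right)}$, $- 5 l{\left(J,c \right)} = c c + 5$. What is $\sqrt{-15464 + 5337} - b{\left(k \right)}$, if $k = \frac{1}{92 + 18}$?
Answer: $- \frac{354}{5} + i \sqrt{10127} \approx -70.8 + 100.63 i$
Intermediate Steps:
$l{\left(J,c \right)} = -1 - \frac{c^{2}}{5}$ ($l{\left(J,c \right)} = - \frac{c c + 5}{5} = - \frac{c^{2} + 5}{5} = - \frac{5 + c^{2}}{5} = -1 - \frac{c^{2}}{5}$)
$k = \frac{1}{110} \approx 0.0090909$
$b{\left(W \right)} = \frac{354}{5}$ ($b{\left(W \right)} = 79 - \left(1 + \frac{\left(-6\right)^{2}}{5}\right) = 79 - \frac{41}{5} = \frac{354}{5}$)
$\sqrt{-15464 + 5337} - b{\left(k \right)} = \sqrt{-15464 + 5337} - \frac{354}{5} = \sqrt{-10127} - \frac{354}{5} = i \sqrt{10127} - \frac{354}{5} = - \frac{354}{5} + i \sqrt{10127}$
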